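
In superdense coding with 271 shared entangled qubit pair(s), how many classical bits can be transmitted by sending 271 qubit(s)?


Superdense coding allows 2 classical bits per shared entangled pair.
271 pair(s) -> 2 * 271 = 542 classical bits

542


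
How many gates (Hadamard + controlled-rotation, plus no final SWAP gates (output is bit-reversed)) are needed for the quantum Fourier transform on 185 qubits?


Hadamard gates: 185
Controlled rotations: n*(n-1)/2 = 185*184/2 = 17020
SWAP gates: 0 (omitted)
Total = 185 + 17020
= 17205

17205


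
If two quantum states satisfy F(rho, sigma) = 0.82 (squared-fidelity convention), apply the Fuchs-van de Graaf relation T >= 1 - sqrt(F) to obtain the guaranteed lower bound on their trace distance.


Fuchs-van de Graaf (squared-fidelity convention): 1 - sqrt(F) <= T <= sqrt(1 - F).
Lower bound: T >= 1 - sqrt(F)
sqrt(F) = sqrt(0.82) = 0.9055
T >= 1 - 0.9055
T >= 0.0945

0.0945


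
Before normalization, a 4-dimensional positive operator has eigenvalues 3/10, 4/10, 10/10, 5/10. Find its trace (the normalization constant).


tr(M) = sum of eigenvalues
= 3/10 + 4/10 + 10/10 + 5/10
= 22/10
= 2.2000

2.2000


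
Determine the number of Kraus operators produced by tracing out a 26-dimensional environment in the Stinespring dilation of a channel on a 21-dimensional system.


Tracing out the environment in an orthonormal basis {|i>_E} gives Kraus operators K_i = <i|_E U |0>_E.
Number of Kraus operators = dim(H_env) = d_env
= 26

26


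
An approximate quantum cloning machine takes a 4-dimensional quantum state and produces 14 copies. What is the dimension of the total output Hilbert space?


Output space = H^(tensor 14) where dim(H) = 4
dim = 4^14
= 16 (after 2 factors)
= 64 (after 3 factors)
= 256 (after 4 factors)
= 1024 (after 5 factors)
= 4096 (after 6 factors)
= 16384 (after 7 factors)
= 65536 (after 8 factors)
= 262144 (after 9 factors)
= 1048576 (after 10 factors)
= 4194304 (after 11 factors)
= 16777216 (after 12 factors)
= 67108864 (after 13 factors)
= 268435456 (after 14 factors)
= 268435456

268435456


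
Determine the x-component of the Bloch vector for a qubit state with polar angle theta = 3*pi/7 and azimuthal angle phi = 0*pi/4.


theta = 1.3464, phi = 0.0000
r_x = sin(theta)*cos(phi) = 0.9749 * 1.0000
r_x = 0.9749

0.9749


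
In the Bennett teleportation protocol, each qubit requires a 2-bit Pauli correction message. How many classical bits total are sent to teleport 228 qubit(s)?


Quantum teleportation requires 2 classical bits per qubit teleported.
228 qubit(s) -> 2 * 228 = 456 classical bits

456


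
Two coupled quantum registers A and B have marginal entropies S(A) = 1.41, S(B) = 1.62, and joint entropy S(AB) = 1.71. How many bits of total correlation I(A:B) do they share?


I(A:B) = S(A) + S(B) - S(AB)
= 1.41 + 1.62 - 1.71
= 1.3200

1.3200


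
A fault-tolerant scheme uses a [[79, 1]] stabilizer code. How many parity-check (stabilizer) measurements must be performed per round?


For an [[n,k]] stabilizer code:
Number of stabilizer generators = n - k
= 79 - 1
= 78

78


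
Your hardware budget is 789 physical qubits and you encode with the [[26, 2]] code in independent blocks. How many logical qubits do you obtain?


Each code block uses 26 physical qubits for 2 logical qubit(s).
Number of complete blocks = floor(789 / 26) = 30
Logical qubits = 30 * 2
= 60

60


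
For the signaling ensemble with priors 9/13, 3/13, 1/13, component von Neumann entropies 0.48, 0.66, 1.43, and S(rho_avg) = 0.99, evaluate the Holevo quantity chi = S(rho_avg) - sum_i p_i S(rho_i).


chi = S(rho) - sum_i p_i * S(rho_i)
Weighted entropy = 9/13 * 0.48 + 3/13 * 0.66 + 1/13 * 1.43
= 0.5946
chi = 0.99 - 0.5946
= 0.3954

0.3954


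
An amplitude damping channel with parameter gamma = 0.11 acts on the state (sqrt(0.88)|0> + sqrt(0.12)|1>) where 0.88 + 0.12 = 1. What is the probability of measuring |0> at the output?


For amplitude damping with parameter gamma on state sqrt(a)|0> + sqrt(b)|1>:
alpha^2 = 0.88, beta^2 = 0.12
P(|0>) = alpha^2 + gamma * beta^2
= 0.88 + 0.11 * 0.12
= 0.88 + 0.0132
= 0.8932

0.8932


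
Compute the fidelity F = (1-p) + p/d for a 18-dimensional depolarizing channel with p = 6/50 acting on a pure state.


F = (1-p) + p/d
= (1 - 0.1200) + 0.1200/18
= 0.8800 + 0.0067
= 0.8867

0.8867


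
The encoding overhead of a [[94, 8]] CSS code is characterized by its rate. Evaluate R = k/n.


Code rate R = k/n
= 8/94
= 0.0851

0.0851


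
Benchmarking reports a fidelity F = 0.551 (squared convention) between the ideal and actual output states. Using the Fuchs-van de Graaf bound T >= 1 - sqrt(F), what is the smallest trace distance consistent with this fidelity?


Fuchs-van de Graaf (squared-fidelity convention): 1 - sqrt(F) <= T <= sqrt(1 - F).
Lower bound: T >= 1 - sqrt(F)
sqrt(F) = sqrt(0.551) = 0.7423
T >= 1 - 0.7423
T >= 0.2577

0.2577


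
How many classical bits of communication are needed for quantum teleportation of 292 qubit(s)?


Quantum teleportation requires 2 classical bits per qubit teleported.
292 qubit(s) -> 2 * 292 = 584 classical bits

584


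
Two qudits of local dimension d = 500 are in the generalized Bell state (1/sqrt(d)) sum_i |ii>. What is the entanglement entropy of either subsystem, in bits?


For a maximally entangled state in d x d:
S = log2(d) = log2(500)
= 8.9658

8.9658


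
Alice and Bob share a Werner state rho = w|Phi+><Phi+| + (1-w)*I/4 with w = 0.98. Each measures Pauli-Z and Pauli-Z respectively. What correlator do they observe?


|Phi+> = (|00> + |11>)/sqrt(2)
For the pure Bell state, <Z_A Z_B> = +1 (Bell-state Pauli correlator).
The maximally-mixed part I/4 has tr(I/4 * P tensor P) = 0 for any traceless Pauli P.
So <Z_A Z_B>_rho = w * (+1) + (1 - w) * 0
= 0.98 * (+1)
= 0.9800

0.9800


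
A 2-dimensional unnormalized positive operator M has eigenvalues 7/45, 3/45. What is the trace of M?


tr(M) = sum of eigenvalues
= 7/45 + 3/45
= 10/45
= 0.2222

0.2222


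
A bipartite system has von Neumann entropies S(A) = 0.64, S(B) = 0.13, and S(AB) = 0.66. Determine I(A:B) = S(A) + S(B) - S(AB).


I(A:B) = S(A) + S(B) - S(AB)
= 0.64 + 0.13 - 0.66
= 0.1100

0.1100


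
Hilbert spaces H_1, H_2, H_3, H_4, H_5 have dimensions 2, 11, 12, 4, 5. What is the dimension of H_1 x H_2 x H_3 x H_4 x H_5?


dim(H_1 x H_2 x H_3 x H_4 x H_5) = 2 * 11 * 12 * 4 * 5
= 22 * 12 * 4 * 5
= 264 * 4 * 5
= 1056 * 5
= 5280

5280


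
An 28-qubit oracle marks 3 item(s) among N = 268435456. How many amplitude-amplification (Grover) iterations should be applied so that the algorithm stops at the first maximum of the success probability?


After j Grover iterations the success probability is P(j) = sin^2((2j+1)*theta), where sin(theta) = sqrt(k/N).
N = 2^28 = 268435456, k = 3
sin(theta) = sqrt(k/N) = 0.0001057159917
theta = arcsin(sqrt(k/N)) = 0.0001057159919 rad
P(j) reaches its first maximum when (2j+1)*theta is as close as possible to pi/2, i.e. j = round(pi/(4*theta) - 1/2).
pi/(4*theta) - 1/2 = 7428.8222
(For comparison, the common estimate pi/4 * sqrt(N/k) = 7429.3222; the exact maximiser is used here.)
Optimal iterations = 7429

7429


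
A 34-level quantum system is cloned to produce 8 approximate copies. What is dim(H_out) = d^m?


Output space = H^(tensor 8) where dim(H) = 34
dim = 34^8
= 1156 (after 2 factors)
= 39304 (after 3 factors)
= 1336336 (after 4 factors)
= 45435424 (after 5 factors)
= 1544804416 (after 6 factors)
= 52523350144 (after 7 factors)
= 1785793904896 (after 8 factors)
= 1785793904896

1785793904896


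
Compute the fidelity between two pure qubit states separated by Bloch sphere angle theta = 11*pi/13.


For states separated by angle theta on Bloch sphere:
F = cos^2(theta/2)
theta = 11*pi/13 = 2.6583
theta/2 = 1.3291
cos(theta/2) = 0.2393
F = 0.0573

0.0573


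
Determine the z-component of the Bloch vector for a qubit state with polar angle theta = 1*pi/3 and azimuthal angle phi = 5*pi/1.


theta = 1.0472, phi = 15.7080
r_z = cos(theta) = 0.5000

0.5000


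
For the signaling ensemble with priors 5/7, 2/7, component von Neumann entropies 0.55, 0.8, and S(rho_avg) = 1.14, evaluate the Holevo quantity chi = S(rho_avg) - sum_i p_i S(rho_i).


chi = S(rho) - sum_i p_i * S(rho_i)
Weighted entropy = 5/7 * 0.55 + 2/7 * 0.8
= 0.6214
chi = 1.14 - 0.6214
= 0.5186

0.5186


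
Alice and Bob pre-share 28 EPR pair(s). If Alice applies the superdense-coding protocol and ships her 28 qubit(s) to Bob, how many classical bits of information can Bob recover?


Superdense coding allows 2 classical bits per shared entangled pair.
28 pair(s) -> 2 * 28 = 56 classical bits

56


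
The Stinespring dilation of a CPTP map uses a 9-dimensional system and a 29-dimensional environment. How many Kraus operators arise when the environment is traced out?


Tracing out the environment in an orthonormal basis {|i>_E} gives Kraus operators K_i = <i|_E U |0>_E.
Number of Kraus operators = dim(H_env) = d_env
= 29

29


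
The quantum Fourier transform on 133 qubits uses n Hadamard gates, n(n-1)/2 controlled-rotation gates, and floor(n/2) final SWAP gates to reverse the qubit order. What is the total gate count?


Hadamard gates: 133
Controlled rotations: n*(n-1)/2 = 133*132/2 = 8778
SWAP gates: floor(n/2) = floor(133/2) = 66
Total = 133 + 8778 + 66
= 8977

8977


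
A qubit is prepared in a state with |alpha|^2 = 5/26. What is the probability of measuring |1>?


|alpha|^2 = 5/26 = 0.1923
|beta|^2 = 1 - 5/26 = 21/26 = 0.8077
P(|1>) = |beta|^2 = 0.8077

0.8077


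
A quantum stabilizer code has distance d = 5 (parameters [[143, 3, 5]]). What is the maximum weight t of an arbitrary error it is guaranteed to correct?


Code parameters: [[143, 3, 5]], distance d = 5.
Number of correctable errors = floor((d-1)/2)
= floor((5 - 1)/2)
= floor(4/2)
= 2

2


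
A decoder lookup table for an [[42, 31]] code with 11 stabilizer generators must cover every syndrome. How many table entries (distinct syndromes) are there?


Each stabilizer generator gives a binary (+1 or -1) measurement outcome.
With 11 independent generators:
Total syndromes = 2^11
= 2048

2048


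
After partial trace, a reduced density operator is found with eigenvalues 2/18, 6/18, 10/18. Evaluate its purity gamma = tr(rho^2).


tr(rho^2) = sum of eigenvalues squared
= (2/18)^2 + (6/18)^2 + (10/18)^2
= (4 + 36 + 100) / 324
= 140/324
= 0.4321

0.4321


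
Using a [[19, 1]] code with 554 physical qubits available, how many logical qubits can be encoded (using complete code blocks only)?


Each code block uses 19 physical qubits for 1 logical qubit(s).
Number of complete blocks = floor(554 / 19) = 29
Logical qubits = 29 * 1
= 29

29


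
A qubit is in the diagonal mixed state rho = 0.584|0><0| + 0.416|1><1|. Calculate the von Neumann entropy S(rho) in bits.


S = -p*log2(p) - (1-p)*log2(1-p)
p = 0.5840, 1-p = 0.4160
= -0.5840 * log2(0.5840) - 0.4160 * log2(0.4160)
= -(-0.4532) - (-0.5264)
= 0.9795

0.9795


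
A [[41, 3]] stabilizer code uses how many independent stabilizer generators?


For an [[n,k]] stabilizer code:
Number of stabilizer generators = n - k
= 41 - 3
= 38

38


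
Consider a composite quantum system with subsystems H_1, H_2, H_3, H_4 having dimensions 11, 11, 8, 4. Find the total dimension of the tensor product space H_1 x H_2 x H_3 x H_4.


dim(H_1 x H_2 x H_3 x H_4) = 11 * 11 * 8 * 4
= 121 * 8 * 4
= 968 * 4
= 3872

3872


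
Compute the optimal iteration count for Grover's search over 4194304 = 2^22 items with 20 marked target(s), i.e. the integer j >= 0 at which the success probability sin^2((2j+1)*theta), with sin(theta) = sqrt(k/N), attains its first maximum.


After j Grover iterations the success probability is P(j) = sin^2((2j+1)*theta), where sin(theta) = sqrt(k/N).
N = 2^22 = 4194304, k = 20
sin(theta) = sqrt(k/N) = 0.002183660134
theta = arcsin(sqrt(k/N)) = 0.00218366187 rad
P(j) reaches its first maximum when (2j+1)*theta is as close as possible to pi/2, i.e. j = round(pi/(4*theta) - 1/2).
pi/(4*theta) - 1/2 = 359.1702
(For comparison, the common estimate pi/4 * sqrt(N/k) = 359.6705; the exact maximiser is used here.)
Optimal iterations = 359

359


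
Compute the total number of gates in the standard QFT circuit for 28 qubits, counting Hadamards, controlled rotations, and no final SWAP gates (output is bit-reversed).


Hadamard gates: 28
Controlled rotations: n*(n-1)/2 = 28*27/2 = 378
SWAP gates: 0 (omitted)
Total = 28 + 378
= 406

406


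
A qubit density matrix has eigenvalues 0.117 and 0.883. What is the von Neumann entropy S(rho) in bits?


S = -p*log2(p) - (1-p)*log2(1-p)
p = 0.1170, 1-p = 0.8830
= -0.1170 * log2(0.1170) - 0.8830 * log2(0.8830)
= -(-0.3622) - (-0.1585)
= 0.5207

0.5207


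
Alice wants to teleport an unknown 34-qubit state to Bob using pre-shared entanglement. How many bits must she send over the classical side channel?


Quantum teleportation requires 2 classical bits per qubit teleported.
34 qubit(s) -> 2 * 34 = 68 classical bits

68


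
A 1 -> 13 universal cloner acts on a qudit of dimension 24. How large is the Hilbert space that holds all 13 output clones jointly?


Output space = H^(tensor 13) where dim(H) = 24
dim = 24^13
= 576 (after 2 factors)
= 13824 (after 3 factors)
= 331776 (after 4 factors)
= 7962624 (after 5 factors)
= 191102976 (after 6 factors)
= 4586471424 (after 7 factors)
= 110075314176 (after 8 factors)
= 2641807540224 (after 9 factors)
= 63403380965376 (after 10 factors)
= 1521681143169024 (after 11 factors)
= 36520347436056576 (after 12 factors)
= 876488338465357824 (after 13 factors)
= 876488338465357824

876488338465357824


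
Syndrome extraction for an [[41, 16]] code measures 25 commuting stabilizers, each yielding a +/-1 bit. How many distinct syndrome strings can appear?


Each stabilizer generator gives a binary (+1 or -1) measurement outcome.
With 25 independent generators:
Total syndromes = 2^25
= 33554432

33554432


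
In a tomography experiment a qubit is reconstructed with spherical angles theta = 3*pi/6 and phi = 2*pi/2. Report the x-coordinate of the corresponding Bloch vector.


theta = 1.5708, phi = 3.1416
r_x = sin(theta)*cos(phi) = 1.0000 * -1.0000
r_x = -1.0000

-1.0000


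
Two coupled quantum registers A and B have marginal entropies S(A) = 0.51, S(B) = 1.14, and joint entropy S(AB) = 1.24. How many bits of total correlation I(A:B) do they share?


I(A:B) = S(A) + S(B) - S(AB)
= 0.51 + 1.14 - 1.24
= 0.4100

0.4100


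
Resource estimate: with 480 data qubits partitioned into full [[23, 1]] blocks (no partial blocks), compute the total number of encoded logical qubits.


Each code block uses 23 physical qubits for 1 logical qubit(s).
Number of complete blocks = floor(480 / 23) = 20
Logical qubits = 20 * 1
= 20

20


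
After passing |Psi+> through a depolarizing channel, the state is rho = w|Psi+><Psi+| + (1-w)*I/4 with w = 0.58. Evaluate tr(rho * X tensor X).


|Psi+> = (|01> + |10>)/sqrt(2)
For the pure Bell state, <X_A X_B> = +1 (Bell-state Pauli correlator).
The maximally-mixed part I/4 has tr(I/4 * P tensor P) = 0 for any traceless Pauli P.
So <X_A X_B>_rho = w * (+1) + (1 - w) * 0
= 0.58 * (+1)
= 0.5800

0.5800


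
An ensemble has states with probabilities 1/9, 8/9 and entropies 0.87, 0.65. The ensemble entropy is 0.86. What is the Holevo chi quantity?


chi = S(rho) - sum_i p_i * S(rho_i)
Weighted entropy = 1/9 * 0.87 + 8/9 * 0.65
= 0.6744
chi = 0.86 - 0.6744
= 0.1856

0.1856


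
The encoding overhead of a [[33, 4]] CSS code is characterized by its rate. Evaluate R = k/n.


Code rate R = k/n
= 4/33
= 0.1212

0.1212


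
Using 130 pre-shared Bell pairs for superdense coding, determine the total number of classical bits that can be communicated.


Superdense coding allows 2 classical bits per shared entangled pair.
130 pair(s) -> 2 * 130 = 260 classical bits

260


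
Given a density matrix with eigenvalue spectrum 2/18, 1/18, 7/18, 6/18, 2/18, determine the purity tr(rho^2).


tr(rho^2) = sum of eigenvalues squared
= (2/18)^2 + (1/18)^2 + (7/18)^2 + (6/18)^2 + (2/18)^2
= (4 + 1 + 49 + 36 + 4) / 324
= 94/324
= 0.2901

0.2901


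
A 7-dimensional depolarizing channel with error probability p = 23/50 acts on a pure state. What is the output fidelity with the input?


F = (1-p) + p/d
= (1 - 0.4600) + 0.4600/7
= 0.5400 + 0.0657
= 0.6057

0.6057


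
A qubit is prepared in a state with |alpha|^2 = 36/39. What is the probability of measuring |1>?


|alpha|^2 = 36/39 = 0.9231
|beta|^2 = 1 - 36/39 = 3/39 = 0.0769
P(|1>) = |beta|^2 = 0.0769

0.0769


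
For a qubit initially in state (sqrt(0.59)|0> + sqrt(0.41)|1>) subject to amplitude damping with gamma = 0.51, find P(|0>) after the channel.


For amplitude damping with parameter gamma on state sqrt(a)|0> + sqrt(b)|1>:
alpha^2 = 0.59, beta^2 = 0.41
P(|0>) = alpha^2 + gamma * beta^2
= 0.59 + 0.51 * 0.41
= 0.59 + 0.2091
= 0.7991

0.7991


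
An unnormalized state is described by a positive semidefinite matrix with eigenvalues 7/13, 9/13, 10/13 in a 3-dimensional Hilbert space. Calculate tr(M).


tr(M) = sum of eigenvalues
= 7/13 + 9/13 + 10/13
= 26/13
= 2.0000

2.0000


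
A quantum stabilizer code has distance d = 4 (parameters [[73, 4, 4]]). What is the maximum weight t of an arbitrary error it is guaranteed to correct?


Code parameters: [[73, 4, 4]], distance d = 4.
Number of correctable errors = floor((d-1)/2)
= floor((4 - 1)/2)
= floor(3/2)
= 1

1


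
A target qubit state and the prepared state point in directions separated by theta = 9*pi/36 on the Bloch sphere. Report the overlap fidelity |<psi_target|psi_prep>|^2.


For states separated by angle theta on Bloch sphere:
F = cos^2(theta/2)
theta = 9*pi/36 = 0.7854
theta/2 = 0.3927
cos(theta/2) = 0.9239
F = 0.8536

0.8536


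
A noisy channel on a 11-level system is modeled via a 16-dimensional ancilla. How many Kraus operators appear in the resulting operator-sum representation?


Tracing out the environment in an orthonormal basis {|i>_E} gives Kraus operators K_i = <i|_E U |0>_E.
Number of Kraus operators = dim(H_env) = d_env
= 16

16


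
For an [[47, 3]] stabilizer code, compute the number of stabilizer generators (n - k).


For an [[n,k]] stabilizer code:
Number of stabilizer generators = n - k
= 47 - 3
= 44

44


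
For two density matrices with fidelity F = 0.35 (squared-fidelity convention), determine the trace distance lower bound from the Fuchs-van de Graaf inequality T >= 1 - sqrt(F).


Fuchs-van de Graaf (squared-fidelity convention): 1 - sqrt(F) <= T <= sqrt(1 - F).
Lower bound: T >= 1 - sqrt(F)
sqrt(F) = sqrt(0.35) = 0.5916
T >= 1 - 0.5916
T >= 0.4084

0.4084


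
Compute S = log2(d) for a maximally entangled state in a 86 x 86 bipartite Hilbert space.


For a maximally entangled state in d x d:
S = log2(d) = log2(86)
= 6.4263

6.4263


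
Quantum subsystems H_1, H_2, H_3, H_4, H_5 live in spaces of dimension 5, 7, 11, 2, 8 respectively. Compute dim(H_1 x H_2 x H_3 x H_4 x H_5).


dim(H_1 x H_2 x H_3 x H_4 x H_5) = 5 * 7 * 11 * 2 * 8
= 35 * 11 * 2 * 8
= 385 * 2 * 8
= 770 * 8
= 6160

6160


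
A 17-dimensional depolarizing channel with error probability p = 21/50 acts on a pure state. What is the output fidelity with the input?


F = (1-p) + p/d
= (1 - 0.4200) + 0.4200/17
= 0.5800 + 0.0247
= 0.6047

0.6047


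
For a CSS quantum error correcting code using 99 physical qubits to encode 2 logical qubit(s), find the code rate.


Code rate R = k/n
= 2/99
= 0.0202

0.0202


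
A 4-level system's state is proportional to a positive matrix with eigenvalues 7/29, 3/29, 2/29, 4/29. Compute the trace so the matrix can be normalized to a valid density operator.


tr(M) = sum of eigenvalues
= 7/29 + 3/29 + 2/29 + 4/29
= 16/29
= 0.5517

0.5517


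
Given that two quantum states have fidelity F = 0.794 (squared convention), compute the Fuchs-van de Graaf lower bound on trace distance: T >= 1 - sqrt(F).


Fuchs-van de Graaf (squared-fidelity convention): 1 - sqrt(F) <= T <= sqrt(1 - F).
Lower bound: T >= 1 - sqrt(F)
sqrt(F) = sqrt(0.794) = 0.8911
T >= 1 - 0.8911
T >= 0.1089

0.1089


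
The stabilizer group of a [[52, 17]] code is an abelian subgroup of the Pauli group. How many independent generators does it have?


For an [[n,k]] stabilizer code:
Number of stabilizer generators = n - k
= 52 - 17
= 35

35


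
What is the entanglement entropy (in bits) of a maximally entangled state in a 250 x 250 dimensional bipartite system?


For a maximally entangled state in d x d:
S = log2(d) = log2(250)
= 7.9658

7.9658


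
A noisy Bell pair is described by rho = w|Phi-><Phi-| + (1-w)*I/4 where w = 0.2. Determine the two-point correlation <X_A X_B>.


|Phi-> = (|00> - |11>)/sqrt(2)
For the pure Bell state, <X_A X_B> = -1 (Bell-state Pauli correlator).
The maximally-mixed part I/4 has tr(I/4 * P tensor P) = 0 for any traceless Pauli P.
So <X_A X_B>_rho = w * (-1) + (1 - w) * 0
= 0.2 * (-1)
= -0.2000

-0.2000


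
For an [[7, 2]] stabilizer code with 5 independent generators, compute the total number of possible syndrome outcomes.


Each stabilizer generator gives a binary (+1 or -1) measurement outcome.
With 5 independent generators:
Total syndromes = 2^5
= 32

32


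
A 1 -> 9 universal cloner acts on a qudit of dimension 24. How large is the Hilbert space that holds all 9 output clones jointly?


Output space = H^(tensor 9) where dim(H) = 24
dim = 24^9
= 576 (after 2 factors)
= 13824 (after 3 factors)
= 331776 (after 4 factors)
= 7962624 (after 5 factors)
= 191102976 (after 6 factors)
= 4586471424 (after 7 factors)
= 110075314176 (after 8 factors)
= 2641807540224 (after 9 factors)
= 2641807540224

2641807540224


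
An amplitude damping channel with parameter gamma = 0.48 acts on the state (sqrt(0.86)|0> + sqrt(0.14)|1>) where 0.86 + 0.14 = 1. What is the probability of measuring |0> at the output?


For amplitude damping with parameter gamma on state sqrt(a)|0> + sqrt(b)|1>:
alpha^2 = 0.86, beta^2 = 0.14
P(|0>) = alpha^2 + gamma * beta^2
= 0.86 + 0.48 * 0.14
= 0.86 + 0.0672
= 0.9272

0.9272


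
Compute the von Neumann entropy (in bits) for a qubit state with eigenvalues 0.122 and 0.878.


S = -p*log2(p) - (1-p)*log2(1-p)
p = 0.1220, 1-p = 0.8780
= -0.1220 * log2(0.1220) - 0.8780 * log2(0.8780)
= -(-0.3703) - (-0.1648)
= 0.5351

0.5351


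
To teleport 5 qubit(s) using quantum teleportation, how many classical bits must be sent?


Quantum teleportation requires 2 classical bits per qubit teleported.
5 qubit(s) -> 2 * 5 = 10 classical bits

10


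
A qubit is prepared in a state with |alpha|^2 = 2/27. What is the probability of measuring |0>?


|alpha|^2 = 2/27 = 0.0741
|beta|^2 = 1 - 2/27 = 25/27 = 0.9259
P(|0>) = |alpha|^2 = 0.0741

0.0741


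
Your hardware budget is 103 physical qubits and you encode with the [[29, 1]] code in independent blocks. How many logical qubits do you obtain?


Each code block uses 29 physical qubits for 1 logical qubit(s).
Number of complete blocks = floor(103 / 29) = 3
Logical qubits = 3 * 1
= 3

3


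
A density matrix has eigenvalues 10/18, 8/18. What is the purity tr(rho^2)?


tr(rho^2) = sum of eigenvalues squared
= (10/18)^2 + (8/18)^2
= (100 + 64) / 324
= 164/324
= 0.5062

0.5062


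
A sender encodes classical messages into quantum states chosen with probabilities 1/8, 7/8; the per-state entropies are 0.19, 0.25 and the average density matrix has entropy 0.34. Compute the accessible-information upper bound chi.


chi = S(rho) - sum_i p_i * S(rho_i)
Weighted entropy = 1/8 * 0.19 + 7/8 * 0.25
= 0.2425
chi = 0.34 - 0.2425
= 0.0975

0.0975


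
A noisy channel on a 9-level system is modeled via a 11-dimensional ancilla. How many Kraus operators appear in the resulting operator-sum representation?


Tracing out the environment in an orthonormal basis {|i>_E} gives Kraus operators K_i = <i|_E U |0>_E.
Number of Kraus operators = dim(H_env) = d_env
= 11

11


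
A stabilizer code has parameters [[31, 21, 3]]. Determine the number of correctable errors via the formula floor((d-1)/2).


Code parameters: [[31, 21, 3]], distance d = 3.
Number of correctable errors = floor((d-1)/2)
= floor((3 - 1)/2)
= floor(2/2)
= 1

1


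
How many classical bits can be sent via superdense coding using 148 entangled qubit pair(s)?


Superdense coding allows 2 classical bits per shared entangled pair.
148 pair(s) -> 2 * 148 = 296 classical bits

296


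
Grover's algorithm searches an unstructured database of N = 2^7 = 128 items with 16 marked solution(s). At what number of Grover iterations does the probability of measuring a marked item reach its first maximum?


After j Grover iterations the success probability is P(j) = sin^2((2j+1)*theta), where sin(theta) = sqrt(k/N).
N = 2^7 = 128, k = 16
sin(theta) = sqrt(k/N) = 0.3535533906
theta = arcsin(sqrt(k/N)) = 0.3613671239 rad
P(j) reaches its first maximum when (2j+1)*theta is as close as possible to pi/2, i.e. j = round(pi/(4*theta) - 1/2).
pi/(4*theta) - 1/2 = 1.6734
(For comparison, the common estimate pi/4 * sqrt(N/k) = 2.2214; the exact maximiser is used here.)
Optimal iterations = 2

2


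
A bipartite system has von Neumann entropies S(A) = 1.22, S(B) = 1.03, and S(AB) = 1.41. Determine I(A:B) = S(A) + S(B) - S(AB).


I(A:B) = S(A) + S(B) - S(AB)
= 1.22 + 1.03 - 1.41
= 0.8400

0.8400


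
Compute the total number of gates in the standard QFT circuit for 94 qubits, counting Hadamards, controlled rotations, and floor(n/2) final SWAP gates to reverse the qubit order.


Hadamard gates: 94
Controlled rotations: n*(n-1)/2 = 94*93/2 = 4371
SWAP gates: floor(n/2) = floor(94/2) = 47
Total = 94 + 4371 + 47
= 4512

4512


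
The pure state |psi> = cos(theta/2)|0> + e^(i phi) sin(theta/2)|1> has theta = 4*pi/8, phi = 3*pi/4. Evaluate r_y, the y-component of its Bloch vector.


theta = 1.5708, phi = 2.3562
r_y = sin(theta)*sin(phi) = 1.0000 * 0.7071
r_y = 0.7071

0.7071


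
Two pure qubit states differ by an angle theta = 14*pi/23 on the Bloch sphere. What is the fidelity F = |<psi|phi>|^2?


For states separated by angle theta on Bloch sphere:
F = cos^2(theta/2)
theta = 14*pi/23 = 1.9123
theta/2 = 0.9561
cos(theta/2) = 0.5767
F = 0.3326

0.3326


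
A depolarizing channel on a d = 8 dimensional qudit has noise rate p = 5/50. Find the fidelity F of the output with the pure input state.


F = (1-p) + p/d
= (1 - 0.1000) + 0.1000/8
= 0.9000 + 0.0125
= 0.9125

0.9125


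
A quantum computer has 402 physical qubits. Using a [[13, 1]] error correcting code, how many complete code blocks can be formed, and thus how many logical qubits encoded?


Each code block uses 13 physical qubits for 1 logical qubit(s).
Number of complete blocks = floor(402 / 13) = 30
Logical qubits = 30 * 1
= 30

30


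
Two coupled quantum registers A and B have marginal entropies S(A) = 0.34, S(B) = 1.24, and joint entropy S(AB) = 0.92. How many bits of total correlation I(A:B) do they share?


I(A:B) = S(A) + S(B) - S(AB)
= 0.34 + 1.24 - 0.92
= 0.6600

0.6600


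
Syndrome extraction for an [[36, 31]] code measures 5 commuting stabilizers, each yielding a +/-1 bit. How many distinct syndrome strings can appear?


Each stabilizer generator gives a binary (+1 or -1) measurement outcome.
With 5 independent generators:
Total syndromes = 2^5
= 32

32


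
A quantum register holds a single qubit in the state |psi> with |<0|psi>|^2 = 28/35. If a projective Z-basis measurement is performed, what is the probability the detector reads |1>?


|alpha|^2 = 28/35 = 0.8000
|beta|^2 = 1 - 28/35 = 7/35 = 0.2000
P(|1>) = |beta|^2 = 0.2000

0.2000


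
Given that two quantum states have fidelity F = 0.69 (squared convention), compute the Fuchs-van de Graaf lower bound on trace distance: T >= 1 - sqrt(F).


Fuchs-van de Graaf (squared-fidelity convention): 1 - sqrt(F) <= T <= sqrt(1 - F).
Lower bound: T >= 1 - sqrt(F)
sqrt(F) = sqrt(0.69) = 0.8307
T >= 1 - 0.8307
T >= 0.1693

0.1693


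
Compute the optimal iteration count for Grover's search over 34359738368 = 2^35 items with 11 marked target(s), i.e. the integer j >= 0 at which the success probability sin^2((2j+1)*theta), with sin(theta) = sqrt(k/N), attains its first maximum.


After j Grover iterations the success probability is P(j) = sin^2((2j+1)*theta), where sin(theta) = sqrt(k/N).
N = 2^35 = 34359738368, k = 11
sin(theta) = sqrt(k/N) = 1.789251617e-05
theta = arcsin(sqrt(k/N)) = 1.789251617e-05 rad
P(j) reaches its first maximum when (2j+1)*theta is as close as possible to pi/2, i.e. j = round(pi/(4*theta) - 1/2).
pi/(4*theta) - 1/2 = 43894.8446
(For comparison, the common estimate pi/4 * sqrt(N/k) = 43895.3446; the exact maximiser is used here.)
Optimal iterations = 43895

43895


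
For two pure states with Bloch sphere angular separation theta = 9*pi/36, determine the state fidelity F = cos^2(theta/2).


For states separated by angle theta on Bloch sphere:
F = cos^2(theta/2)
theta = 9*pi/36 = 0.7854
theta/2 = 0.3927
cos(theta/2) = 0.9239
F = 0.8536

0.8536


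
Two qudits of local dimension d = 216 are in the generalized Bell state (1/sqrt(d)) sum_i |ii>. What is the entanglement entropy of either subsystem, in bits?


For a maximally entangled state in d x d:
S = log2(d) = log2(216)
= 7.7549

7.7549


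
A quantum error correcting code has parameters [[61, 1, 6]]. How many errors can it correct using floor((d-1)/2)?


Code parameters: [[61, 1, 6]], distance d = 6.
Number of correctable errors = floor((d-1)/2)
= floor((6 - 1)/2)
= floor(5/2)
= 2

2


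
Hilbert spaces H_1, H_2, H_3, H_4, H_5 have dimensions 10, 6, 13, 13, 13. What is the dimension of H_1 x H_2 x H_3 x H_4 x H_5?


dim(H_1 x H_2 x H_3 x H_4 x H_5) = 10 * 6 * 13 * 13 * 13
= 60 * 13 * 13 * 13
= 780 * 13 * 13
= 10140 * 13
= 131820

131820


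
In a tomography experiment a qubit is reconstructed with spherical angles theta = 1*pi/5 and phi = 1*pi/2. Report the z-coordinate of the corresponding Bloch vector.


theta = 0.6283, phi = 1.5708
r_z = cos(theta) = 0.8090

0.8090


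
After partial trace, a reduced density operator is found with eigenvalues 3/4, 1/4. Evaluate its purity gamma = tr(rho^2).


tr(rho^2) = sum of eigenvalues squared
= (3/4)^2 + (1/4)^2
= (9 + 1) / 16
= 10/16
= 0.6250

0.6250


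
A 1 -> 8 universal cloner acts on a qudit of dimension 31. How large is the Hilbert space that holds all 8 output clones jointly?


Output space = H^(tensor 8) where dim(H) = 31
dim = 31^8
= 961 (after 2 factors)
= 29791 (after 3 factors)
= 923521 (after 4 factors)
= 28629151 (after 5 factors)
= 887503681 (after 6 factors)
= 27512614111 (after 7 factors)
= 852891037441 (after 8 factors)
= 852891037441

852891037441


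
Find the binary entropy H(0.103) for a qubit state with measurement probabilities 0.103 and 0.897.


S = -p*log2(p) - (1-p)*log2(1-p)
p = 0.1030, 1-p = 0.8970
= -0.1030 * log2(0.1030) - 0.8970 * log2(0.8970)
= -(-0.3378) - (-0.1407)
= 0.4784

0.4784


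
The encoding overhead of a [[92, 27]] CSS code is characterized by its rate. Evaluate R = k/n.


Code rate R = k/n
= 27/92
= 0.2935

0.2935


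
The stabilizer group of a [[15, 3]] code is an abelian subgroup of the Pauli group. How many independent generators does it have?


For an [[n,k]] stabilizer code:
Number of stabilizer generators = n - k
= 15 - 3
= 12

12


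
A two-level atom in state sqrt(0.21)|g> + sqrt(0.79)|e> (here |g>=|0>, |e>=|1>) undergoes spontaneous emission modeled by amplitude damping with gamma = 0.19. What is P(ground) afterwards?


For amplitude damping with parameter gamma on state sqrt(a)|0> + sqrt(b)|1>:
alpha^2 = 0.21, beta^2 = 0.79
P(|0>) = alpha^2 + gamma * beta^2
= 0.21 + 0.19 * 0.79
= 0.21 + 0.1501
= 0.3601

0.3601


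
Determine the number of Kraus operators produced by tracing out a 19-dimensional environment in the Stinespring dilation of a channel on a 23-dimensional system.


Tracing out the environment in an orthonormal basis {|i>_E} gives Kraus operators K_i = <i|_E U |0>_E.
Number of Kraus operators = dim(H_env) = d_env
= 19

19


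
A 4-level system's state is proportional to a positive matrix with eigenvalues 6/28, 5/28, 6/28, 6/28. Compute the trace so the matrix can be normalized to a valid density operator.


tr(M) = sum of eigenvalues
= 6/28 + 5/28 + 6/28 + 6/28
= 23/28
= 0.8214

0.8214


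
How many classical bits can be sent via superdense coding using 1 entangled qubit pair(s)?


Superdense coding allows 2 classical bits per shared entangled pair.
1 pair(s) -> 2 * 1 = 2 classical bits

2


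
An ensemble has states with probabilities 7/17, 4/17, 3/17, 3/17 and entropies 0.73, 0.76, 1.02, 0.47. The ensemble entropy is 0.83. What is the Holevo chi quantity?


chi = S(rho) - sum_i p_i * S(rho_i)
Weighted entropy = 7/17 * 0.73 + 4/17 * 0.76 + 3/17 * 1.02 + 3/17 * 0.47
= 0.7424
chi = 0.83 - 0.7424
= 0.0876

0.0876


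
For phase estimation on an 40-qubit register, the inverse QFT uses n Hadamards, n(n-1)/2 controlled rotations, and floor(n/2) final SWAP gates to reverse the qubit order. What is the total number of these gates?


Hadamard gates: 40
Controlled rotations: n*(n-1)/2 = 40*39/2 = 780
SWAP gates: floor(n/2) = floor(40/2) = 20
Total = 40 + 780 + 20
= 840

840


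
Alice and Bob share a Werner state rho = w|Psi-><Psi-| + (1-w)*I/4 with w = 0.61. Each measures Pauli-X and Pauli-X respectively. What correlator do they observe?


|Psi-> = (|01> - |10>)/sqrt(2)
For the pure Bell state, <X_A X_B> = -1 (Bell-state Pauli correlator).
The maximally-mixed part I/4 has tr(I/4 * P tensor P) = 0 for any traceless Pauli P.
So <X_A X_B>_rho = w * (-1) + (1 - w) * 0
= 0.61 * (-1)
= -0.6100

-0.6100


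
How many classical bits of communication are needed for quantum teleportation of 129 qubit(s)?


Quantum teleportation requires 2 classical bits per qubit teleported.
129 qubit(s) -> 2 * 129 = 258 classical bits

258


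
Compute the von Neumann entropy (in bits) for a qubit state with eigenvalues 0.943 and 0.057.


S = -p*log2(p) - (1-p)*log2(1-p)
p = 0.9430, 1-p = 0.0570
= -0.9430 * log2(0.9430) - 0.0570 * log2(0.0570)
= -(-0.0798) - (-0.2356)
= 0.3154

0.3154


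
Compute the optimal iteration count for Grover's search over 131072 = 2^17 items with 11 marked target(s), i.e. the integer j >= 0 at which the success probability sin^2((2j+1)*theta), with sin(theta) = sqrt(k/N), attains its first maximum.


After j Grover iterations the success probability is P(j) = sin^2((2j+1)*theta), where sin(theta) = sqrt(k/N).
N = 2^17 = 131072, k = 11
sin(theta) = sqrt(k/N) = 0.009160968281
theta = arcsin(sqrt(k/N)) = 0.009161096422 rad
P(j) reaches its first maximum when (2j+1)*theta is as close as possible to pi/2, i.e. j = round(pi/(4*theta) - 1/2).
pi/(4*theta) - 1/2 = 85.2319
(For comparison, the common estimate pi/4 * sqrt(N/k) = 85.7331; the exact maximiser is used here.)
Optimal iterations = 85

85


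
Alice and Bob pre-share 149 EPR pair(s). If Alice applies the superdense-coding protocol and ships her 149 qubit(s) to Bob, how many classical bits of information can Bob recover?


Superdense coding allows 2 classical bits per shared entangled pair.
149 pair(s) -> 2 * 149 = 298 classical bits

298


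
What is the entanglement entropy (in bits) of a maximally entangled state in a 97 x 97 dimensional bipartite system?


For a maximally entangled state in d x d:
S = log2(d) = log2(97)
= 6.5999

6.5999


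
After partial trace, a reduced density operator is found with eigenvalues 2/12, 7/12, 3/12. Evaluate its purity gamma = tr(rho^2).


tr(rho^2) = sum of eigenvalues squared
= (2/12)^2 + (7/12)^2 + (3/12)^2
= (4 + 49 + 9) / 144
= 62/144
= 0.4306

0.4306


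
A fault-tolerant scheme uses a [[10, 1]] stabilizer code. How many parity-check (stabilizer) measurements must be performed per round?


For an [[n,k]] stabilizer code:
Number of stabilizer generators = n - k
= 10 - 1
= 9

9


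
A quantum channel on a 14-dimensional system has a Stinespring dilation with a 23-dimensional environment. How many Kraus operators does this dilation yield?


Tracing out the environment in an orthonormal basis {|i>_E} gives Kraus operators K_i = <i|_E U |0>_E.
Number of Kraus operators = dim(H_env) = d_env
= 23

23


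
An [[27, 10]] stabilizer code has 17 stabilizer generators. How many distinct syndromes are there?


Each stabilizer generator gives a binary (+1 or -1) measurement outcome.
With 17 independent generators:
Total syndromes = 2^17
= 131072

131072


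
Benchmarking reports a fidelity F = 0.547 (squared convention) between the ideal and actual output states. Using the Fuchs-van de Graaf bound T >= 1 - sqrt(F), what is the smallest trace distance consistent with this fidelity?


Fuchs-van de Graaf (squared-fidelity convention): 1 - sqrt(F) <= T <= sqrt(1 - F).
Lower bound: T >= 1 - sqrt(F)
sqrt(F) = sqrt(0.547) = 0.7396
T >= 1 - 0.7396
T >= 0.2604

0.2604


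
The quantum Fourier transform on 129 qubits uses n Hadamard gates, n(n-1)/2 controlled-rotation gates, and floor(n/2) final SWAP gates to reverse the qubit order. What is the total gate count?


Hadamard gates: 129
Controlled rotations: n*(n-1)/2 = 129*128/2 = 8256
SWAP gates: floor(n/2) = floor(129/2) = 64
Total = 129 + 8256 + 64
= 8449

8449


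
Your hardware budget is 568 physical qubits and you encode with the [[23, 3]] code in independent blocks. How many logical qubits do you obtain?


Each code block uses 23 physical qubits for 3 logical qubit(s).
Number of complete blocks = floor(568 / 23) = 24
Logical qubits = 24 * 3
= 72

72


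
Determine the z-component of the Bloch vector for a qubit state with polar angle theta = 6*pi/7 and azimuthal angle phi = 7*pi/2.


theta = 2.6928, phi = 10.9956
r_z = cos(theta) = -0.9010

-0.9010


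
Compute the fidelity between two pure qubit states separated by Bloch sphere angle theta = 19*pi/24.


For states separated by angle theta on Bloch sphere:
F = cos^2(theta/2)
theta = 19*pi/24 = 2.4871
theta/2 = 1.2435
cos(theta/2) = 0.3214
F = 0.1033

0.1033


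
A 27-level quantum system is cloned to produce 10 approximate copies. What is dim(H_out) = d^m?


Output space = H^(tensor 10) where dim(H) = 27
dim = 27^10
= 729 (after 2 factors)
= 19683 (after 3 factors)
= 531441 (after 4 factors)
= 14348907 (after 5 factors)
= 387420489 (after 6 factors)
= 10460353203 (after 7 factors)
= 282429536481 (after 8 factors)
= 7625597484987 (after 9 factors)
= 205891132094649 (after 10 factors)
= 205891132094649

205891132094649


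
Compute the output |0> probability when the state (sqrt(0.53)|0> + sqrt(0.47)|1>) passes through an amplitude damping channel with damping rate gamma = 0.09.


For amplitude damping with parameter gamma on state sqrt(a)|0> + sqrt(b)|1>:
alpha^2 = 0.53, beta^2 = 0.47
P(|0>) = alpha^2 + gamma * beta^2
= 0.53 + 0.09 * 0.47
= 0.53 + 0.0423
= 0.5723

0.5723


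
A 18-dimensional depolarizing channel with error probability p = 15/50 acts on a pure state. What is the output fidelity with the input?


F = (1-p) + p/d
= (1 - 0.3000) + 0.3000/18
= 0.7000 + 0.0167
= 0.7167

0.7167


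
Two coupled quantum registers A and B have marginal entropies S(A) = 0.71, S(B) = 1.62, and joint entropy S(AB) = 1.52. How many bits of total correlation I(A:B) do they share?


I(A:B) = S(A) + S(B) - S(AB)
= 0.71 + 1.62 - 1.52
= 0.8100

0.8100


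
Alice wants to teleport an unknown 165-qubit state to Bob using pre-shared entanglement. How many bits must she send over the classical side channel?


Quantum teleportation requires 2 classical bits per qubit teleported.
165 qubit(s) -> 2 * 165 = 330 classical bits

330


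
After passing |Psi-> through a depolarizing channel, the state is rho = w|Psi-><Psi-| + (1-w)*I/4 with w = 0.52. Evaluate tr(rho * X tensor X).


|Psi-> = (|01> - |10>)/sqrt(2)
For the pure Bell state, <X_A X_B> = -1 (Bell-state Pauli correlator).
The maximally-mixed part I/4 has tr(I/4 * P tensor P) = 0 for any traceless Pauli P.
So <X_A X_B>_rho = w * (-1) + (1 - w) * 0
= 0.52 * (-1)
= -0.5200

-0.5200
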